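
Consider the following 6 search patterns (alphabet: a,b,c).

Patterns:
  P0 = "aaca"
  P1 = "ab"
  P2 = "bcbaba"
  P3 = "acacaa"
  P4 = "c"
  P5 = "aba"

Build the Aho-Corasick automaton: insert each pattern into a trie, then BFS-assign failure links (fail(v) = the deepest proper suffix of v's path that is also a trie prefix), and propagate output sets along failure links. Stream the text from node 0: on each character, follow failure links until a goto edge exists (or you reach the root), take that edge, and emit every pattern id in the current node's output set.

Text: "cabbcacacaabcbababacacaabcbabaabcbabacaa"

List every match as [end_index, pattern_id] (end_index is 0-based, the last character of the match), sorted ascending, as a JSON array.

Build automaton:
Trie (insert patterns):
  n0 'ε': a→1 b→6 c→17
  n1 'a': a→2 b→5 c→12
  n2 'aa': c→3
  n3 'aac': a→4
  n4 'aaca': ·  [P0 ends]
  n5 'ab': a→18  [P1 ends]
  n6 'b': c→7
  n7 'bc': b→8
  n8 'bcb': a→9
  n9 'bcba': b→10
  n10 'bcbab': a→11
  n11 'bcbaba': ·  [P2 ends]
  n12 'ac': a→13
  n13 'aca': c→14
  n14 'acac': a→15
  n15 'acaca': a→16
  n16 'acacaa': ·  [P3 ends]
  n17 'c': ·  [P4 ends]
  n18 'aba': ·  [P5 ends]

BFS fail/out derivation:
  n1('a'): parent n0 fail=0; on 'a' 0 → fail=0;  out ∅∪∅=∅
  n6('b'): parent n0 fail=0; on 'b' 0 → fail=0;  out ∅∪∅=∅
  n17('c'): parent n0 fail=0; on 'c' 0 → fail=0;  out {4}∪∅={4}
  n2('aa'): parent n1 fail=0; on 'a' 0 → fail=1;  out ∅∪∅=∅
  n5('ab'): parent n1 fail=0; on 'b' 0 → fail=6;  out {1}∪∅={1}
  n7('bc'): parent n6 fail=0; on 'c' 0 → fail=17;  out ∅∪{4}={4}
  n12('ac'): parent n1 fail=0; on 'c' 0 → fail=17;  out ∅∪{4}={4}
  n3('aac'): parent n2 fail=1; on 'c' 1 → fail=12;  out ∅∪{4}={4}
  n8('bcb'): parent n7 fail=17; on 'b' 17→0 → fail=6;  out ∅∪∅=∅
  n13('aca'): parent n12 fail=17; on 'a' 17→0 → fail=1;  out ∅∪∅=∅
  n18('aba'): parent n5 fail=6; on 'a' 6→0 → fail=1;  out {5}∪∅={5}
  n4('aaca'): parent n3 fail=12; on 'a' 12 → fail=13;  out {0}∪∅={0}
  n9('bcba'): parent n8 fail=6; on 'a' 6→0 → fail=1;  out ∅∪∅=∅
  n14('acac'): parent n13 fail=1; on 'c' 1 → fail=12;  out ∅∪{4}={4}
  n10('bcbab'): parent n9 fail=1; on 'b' 1 → fail=5;  out ∅∪{1}={1}
  n15('acaca'): parent n14 fail=12; on 'a' 12 → fail=13;  out ∅∪∅=∅
  n11('bcbaba'): parent n10 fail=5; on 'a' 5 → fail=18;  out {2}∪{5}={2,5}
  n16('acacaa'): parent n15 fail=13; on 'a' 13→1 → fail=2;  out {3}∪∅={3}

Run:
i=0 'c': node 0→17  emit P4@[0:0]
i=1 'a': node 17→1 (via fail)
i=2 'b': node 1→5  emit P1@[1:2]
i=3 'b': node 5→6 (via fail)
i=4 'c': node 6→7  emit P4@[4:4]
i=5 'a': node 7→1 (via fail)
i=6 'c': node 1→12  emit P4@[6:6]
i=7 'a': node 12→13
i=8 'c': node 13→14  emit P4@[8:8]
i=9 'a': node 14→15
i=10 'a': node 15→16  emit P3@[5:10]
i=11 'b': node 16→5 (via fail)  emit P1@[10:11]
i=12 'c': node 5→7 (via fail)  emit P4@[12:12]
i=13 'b': node 7→8
i=14 'a': node 8→9
i=15 'b': node 9→10  emit P1@[14:15]
i=16 'a': node 10→11  emit P2@[11:16],P5@[14:16]
i=17 'b': node 11→5 (via fail)  emit P1@[16:17]
i=18 'a': node 5→18  emit P5@[16:18]
i=19 'c': node 18→12 (via fail)  emit P4@[19:19]
i=20 'a': node 12→13
i=21 'c': node 13→14  emit P4@[21:21]
i=22 'a': node 14→15
i=23 'a': node 15→16  emit P3@[18:23]
i=24 'b': node 16→5 (via fail)  emit P1@[23:24]
i=25 'c': node 5→7 (via fail)  emit P4@[25:25]
i=26 'b': node 7→8
i=27 'a': node 8→9
i=28 'b': node 9→10  emit P1@[27:28]
i=29 'a': node 10→11  emit P2@[24:29],P5@[27:29]
i=30 'a': node 11→2 (via fail)
i=31 'b': node 2→5 (via fail)  emit P1@[30:31]
i=32 'c': node 5→7 (via fail)  emit P4@[32:32]
i=33 'b': node 7→8
i=34 'a': node 8→9
i=35 'b': node 9→10  emit P1@[34:35]
i=36 'a': node 10→11  emit P2@[31:36],P5@[34:36]
i=37 'c': node 11→12 (via fail)  emit P4@[37:37]
i=38 'a': node 12→13
i=39 'a': node 13→2 (via fail)

Result: [[0,4],[2,1],[4,4],[6,4],[8,4],[10,3],[11,1],[12,4],[15,1],[16,2],[16,5],[17,1],[18,5],[19,4],[21,4],[23,3],[24,1],[25,4],[28,1],[29,2],[29,5],[31,1],[32,4],[35,1],[36,2],[36,5],[37,4]]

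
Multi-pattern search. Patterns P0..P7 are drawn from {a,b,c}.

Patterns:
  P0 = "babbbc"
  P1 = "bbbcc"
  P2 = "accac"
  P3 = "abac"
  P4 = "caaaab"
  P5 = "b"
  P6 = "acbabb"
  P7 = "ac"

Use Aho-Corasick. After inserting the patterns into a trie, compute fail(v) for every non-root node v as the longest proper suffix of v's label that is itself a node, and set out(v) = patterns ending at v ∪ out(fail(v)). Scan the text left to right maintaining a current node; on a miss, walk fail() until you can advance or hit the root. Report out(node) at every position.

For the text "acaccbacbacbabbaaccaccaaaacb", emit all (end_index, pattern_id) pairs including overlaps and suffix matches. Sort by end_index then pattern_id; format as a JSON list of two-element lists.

Build:
Trie (insert patterns):
  0='ε' goto a→11 b→1 c→19
  1='b' goto a→2 b→7  [P5 ends]
  2='ba' goto b→3
  3='bab' goto b→4
  4='babb' goto b→5
  5='babbb' goto c→6
  6='babbbc' goto ·  [P0 ends]
  7='bb' goto b→8
  8='bbb' goto c→9
  9='bbbc' goto c→10
  10='bbbcc' goto ·  [P1 ends]
  11='a' goto b→16 c→12
  12='ac' goto b→25 c→13  [P7 ends]
  13='acc' goto a→14
  14='acca' goto c→15
  15='accac' goto ·  [P2 ends]
  16='ab' goto a→17
  17='aba' goto c→18
  18='abac' goto ·  [P3 ends]
  19='c' goto a→20
  20='ca' goto a→21
  21='caa' goto a→22
  22='caaa' goto a→23
  23='caaaa' goto b→24
  24='caaaab' goto ·  [P4 ends]
  25='acb' goto a→26
  26='acba' goto b→27
  27='acbab' goto b→28
  28='acbabb' goto ·  [P6 ends]

Failure links (BFS by depth):
  n1('b'): parent n0 fail=0; on 'b' 0 → fail=0;  out {5}∪∅={5}
  n11('a'): parent n0 fail=0; on 'a' 0 → fail=0;  out ∅∪∅=∅
  n19('c'): parent n0 fail=0; on 'c' 0 → fail=0;  out ∅∪∅=∅
  n2('ba'): parent n1 fail=0; on 'a' 0 → fail=11;  out ∅∪∅=∅
  n7('bb'): parent n1 fail=0; on 'b' 0 → fail=1;  out ∅∪{5}={5}
  n12('ac'): parent n11 fail=0; on 'c' 0 → fail=19;  out {7}∪∅={7}
  n16('ab'): parent n11 fail=0; on 'b' 0 → fail=1;  out ∅∪{5}={5}
  n20('ca'): parent n19 fail=0; on 'a' 0 → fail=11;  out ∅∪∅=∅
  n3('bab'): parent n2 fail=11; on 'b' 11 → fail=16;  out ∅∪{5}={5}
  n8('bbb'): parent n7 fail=1; on 'b' 1 → fail=7;  out ∅∪{5}={5}
  n13('acc'): parent n12 fail=19; on 'c' 19→0 → fail=19;  out ∅∪∅=∅
  n17('aba'): parent n16 fail=1; on 'a' 1 → fail=2;  out ∅∪∅=∅
  n21('caa'): parent n20 fail=11; on 'a' 11→0 → fail=11;  out ∅∪∅=∅
  n25('acb'): parent n12 fail=19; on 'b' 19→0 → fail=1;  out ∅∪{5}={5}
  n4('babb'): parent n3 fail=16; on 'b' 16→1 → fail=7;  out ∅∪{5}={5}
  n9('bbbc'): parent n8 fail=7; on 'c' 7→1→0 → fail=19;  out ∅∪∅=∅
  n14('acca'): parent n13 fail=19; on 'a' 19 → fail=20;  out ∅∪∅=∅
  n18('abac'): parent n17 fail=2; on 'c' 2→11 → fail=12;  out {3}∪{7}={3,7}
  n22('caaa'): parent n21 fail=11; on 'a' 11→0 → fail=11;  out ∅∪∅=∅
  n26('acba'): parent n25 fail=1; on 'a' 1 → fail=2;  out ∅∪∅=∅
  n5('babbb'): parent n4 fail=7; on 'b' 7 → fail=8;  out ∅∪{5}={5}
  n10('bbbcc'): parent n9 fail=19; on 'c' 19→0 → fail=19;  out {1}∪∅={1}
  n15('accac'): parent n14 fail=20; on 'c' 20→11 → fail=12;  out {2}∪{7}={2,7}
  n23('caaaa'): parent n22 fail=11; on 'a' 11→0 → fail=11;  out ∅∪∅=∅
  n27('acbab'): parent n26 fail=2; on 'b' 2 → fail=3;  out ∅∪{5}={5}
  n6('babbbc'): parent n5 fail=8; on 'c' 8 → fail=9;  out {0}∪∅={0}
  n24('caaaab'): parent n23 fail=11; on 'b' 11 → fail=16;  out {4}∪{5}={4,5}
  n28('acbabb'): parent n27 fail=3; on 'b' 3 → fail=4;  out {6}∪{5}={5,6}

Text stream:
[0] read 'a'  n0⇒n11
[1] read 'c'  n11⇒n12  emit P7@[0:1]
[2] read 'a'  n12⇒n20 ·f
[3] read 'c'  n20⇒n12 ·f  emit P7@[2:3]
[4] read 'c'  n12⇒n13
[5] read 'b'  n13⇒n1 ·f  emit P5@[5:5]
[6] read 'a'  n1⇒n2
[7] read 'c'  n2⇒n12 ·f  emit P7@[6:7]
[8] read 'b'  n12⇒n25  emit P5@[8:8]
[9] read 'a'  n25⇒n26
[10] read 'c'  n26⇒n12 ·f  emit P7@[9:10]
[11] read 'b'  n12⇒n25  emit P5@[11:11]
[12] read 'a'  n25⇒n26
[13] read 'b'  n26⇒n27  emit P5@[13:13]
[14] read 'b'  n27⇒n28  emit P5@[14:14],P6@[9:14]
[15] read 'a'  n28⇒n2 ·f
[16] read 'a'  n2⇒n11 ·f
[17] read 'c'  n11⇒n12  emit P7@[16:17]
[18] read 'c'  n12⇒n13
[19] read 'a'  n13⇒n14
[20] read 'c'  n14⇒n15  emit P2@[16:20],P7@[19:20]
[21] read 'c'  n15⇒n13 ·f
[22] read 'a'  n13⇒n14
[23] read 'a'  n14⇒n21 ·f
[24] read 'a'  n21⇒n22
[25] read 'a'  n22⇒n23
[26] read 'c'  n23⇒n12 ·f  emit P7@[25:26]
[27] read 'b'  n12⇒n25  emit P5@[27:27]

All matches (sorted): [[1,7],[3,7],[5,5],[7,7],[8,5],[10,7],[11,5],[13,5],[14,5],[14,6],[17,7],[20,2],[20,7],[26,7],[27,5]]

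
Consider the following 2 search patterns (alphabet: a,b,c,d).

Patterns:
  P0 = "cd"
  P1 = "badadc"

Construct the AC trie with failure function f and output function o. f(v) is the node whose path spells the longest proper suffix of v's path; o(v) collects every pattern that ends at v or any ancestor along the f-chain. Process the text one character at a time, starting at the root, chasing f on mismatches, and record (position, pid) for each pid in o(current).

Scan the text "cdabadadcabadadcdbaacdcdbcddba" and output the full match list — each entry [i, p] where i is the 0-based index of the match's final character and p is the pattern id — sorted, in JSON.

Build:
Trie (insert patterns):
  n0 'ε': b→3 c→1
  n1 'c': d→2
  n2 'cd': ·  [P0 ends]
  n3 'b': a→4
  n4 'ba': d→5
  n5 'bad': a→6
  n6 'bada': d→7
  n7 'badad': c→8
  n8 'badadc': ·  [P1 ends]

Failure links (BFS by depth):
  n1('c'): parent n0 fail=0; on 'c' 0 → fail=0;  out ∅∪∅=∅
  n3('b'): parent n0 fail=0; on 'b' 0 → fail=0;  out ∅∪∅=∅
  n2('cd'): parent n1 fail=0; on 'd' 0 → fail=0;  out {0}∪∅={0}
  n4('ba'): parent n3 fail=0; on 'a' 0 → fail=0;  out ∅∪∅=∅
  n5('bad'): parent n4 fail=0; on 'd' 0 → fail=0;  out ∅∪∅=∅
  n6('bada'): parent n5 fail=0; on 'a' 0 → fail=0;  out ∅∪∅=∅
  n7('badad'): parent n6 fail=0; on 'd' 0 → fail=0;  out ∅∪∅=∅
  n8('badadc'): parent n7 fail=0; on 'c' 0 → fail=1;  out {1}∪∅={1}

Scan:
i=0 'c': node 0→1
i=1 'd': node 1→2  ** P0@[0:1]
i=2 'a': node 2→0 (via fail)
i=3 'b': node 0→3
i=4 'a': node 3→4
i=5 'd': node 4→5
i=6 'a': node 5→6
i=7 'd': node 6→7
i=8 'c': node 7→8  ** P1@[3:8]
i=9 'a': node 8→0 (via fail)
i=10 'b': node 0→3
i=11 'a': node 3→4
i=12 'd': node 4→5
i=13 'a': node 5→6
i=14 'd': node 6→7
i=15 'c': node 7→8  ** P1@[10:15]
i=16 'd': node 8→2 (via fail)  ** P0@[15:16]
i=17 'b': node 2→3 (via fail)
i=18 'a': node 3→4
i=19 'a': node 4→0 (via fail)
i=20 'c': node 0→1
i=21 'd': node 1→2  ** P0@[20:21]
i=22 'c': node 2→1 (via fail)
i=23 'd': node 1→2  ** P0@[22:23]
i=24 'b': node 2→3 (via fail)
i=25 'c': node 3→1 (via fail)
i=26 'd': node 1→2  ** P0@[25:26]
i=27 'd': node 2→0 (via fail)
i=28 'b': node 0→3
i=29 'a': node 3→4

Result: [[1,0],[8,1],[15,1],[16,0],[21,0],[23,0],[26,0]]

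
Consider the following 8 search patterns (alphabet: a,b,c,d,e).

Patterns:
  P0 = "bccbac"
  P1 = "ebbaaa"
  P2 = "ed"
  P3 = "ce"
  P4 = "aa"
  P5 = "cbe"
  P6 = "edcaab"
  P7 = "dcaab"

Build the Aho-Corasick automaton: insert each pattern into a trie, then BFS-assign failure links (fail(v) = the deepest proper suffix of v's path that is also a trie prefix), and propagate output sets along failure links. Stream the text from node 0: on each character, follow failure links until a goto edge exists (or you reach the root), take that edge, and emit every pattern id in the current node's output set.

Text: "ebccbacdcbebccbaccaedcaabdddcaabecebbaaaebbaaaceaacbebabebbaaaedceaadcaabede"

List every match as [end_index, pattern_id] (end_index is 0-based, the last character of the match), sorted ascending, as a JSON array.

Build automaton:
Trie nodes:
  0='ε' goto a→16 b→1 c→14 d→24 e→7
  1='b' goto c→2
  2='bc' goto c→3
  3='bcc' goto b→4
  4='bccb' goto a→5
  5='bccba' goto c→6
  6='bccbac' goto ·  [P0 ends]
  7='e' goto b→8 d→13
  8='eb' goto b→9
  9='ebb' goto a→10
  10='ebba' goto a→11
  11='ebbaa' goto a→12
  12='ebbaaa' goto ·  [P1 ends]
  13='ed' goto c→20  [P2 ends]
  14='c' goto b→18 e→15
  15='ce' goto ·  [P3 ends]
  16='a' goto a→17
  17='aa' goto ·  [P4 ends]
  18='cb' goto e→19
  19='cbe' goto ·  [P5 ends]
  20='edc' goto a→21
  21='edca' goto a→22
  22='edcaa' goto b→23
  23='edcaab' goto ·  [P6 ends]
  24='d' goto c→25
  25='dc' goto a→26
  26='dca' goto a→27
  27='dcaa' goto b→28
  28='dcaab' goto ·  [P7 ends]

Failure links (BFS by depth):
  n1('b'): parent n0 fail=0; on 'b' 0 → fail=0;  out ∅∪∅=∅
  n7('e'): parent n0 fail=0; on 'e' 0 → fail=0;  out ∅∪∅=∅
  n14('c'): parent n0 fail=0; on 'c' 0 → fail=0;  out ∅∪∅=∅
  n16('a'): parent n0 fail=0; on 'a' 0 → fail=0;  out ∅∪∅=∅
  n24('d'): parent n0 fail=0; on 'd' 0 → fail=0;  out ∅∪∅=∅
  n2('bc'): parent n1 fail=0; on 'c' 0 → fail=14;  out ∅∪∅=∅
  n8('eb'): parent n7 fail=0; on 'b' 0 → fail=1;  out ∅∪∅=∅
  n13('ed'): parent n7 fail=0; on 'd' 0 → fail=24;  out {2}∪∅={2}
  n15('ce'): parent n14 fail=0; on 'e' 0 → fail=7;  out {3}∪∅={3}
  n17('aa'): parent n16 fail=0; on 'a' 0 → fail=16;  out {4}∪∅={4}
  n18('cb'): parent n14 fail=0; on 'b' 0 → fail=1;  out ∅∪∅=∅
  n25('dc'): parent n24 fail=0; on 'c' 0 → fail=14;  out ∅∪∅=∅
  n3('bcc'): parent n2 fail=14; on 'c' 14→0 → fail=14;  out ∅∪∅=∅
  n9('ebb'): parent n8 fail=1; on 'b' 1→0 → fail=1;  out ∅∪∅=∅
  n19('cbe'): parent n18 fail=1; on 'e' 1→0 → fail=7;  out {5}∪∅={5}
  n20('edc'): parent n13 fail=24; on 'c' 24 → fail=25;  out ∅∪∅=∅
  n26('dca'): parent n25 fail=14; on 'a' 14→0 → fail=16;  out ∅∪∅=∅
  n4('bccb'): parent n3 fail=14; on 'b' 14 → fail=18;  out ∅∪∅=∅
  n10('ebba'): parent n9 fail=1; on 'a' 1→0 → fail=16;  out ∅∪∅=∅
  n21('edca'): parent n20 fail=25; on 'a' 25 → fail=26;  out ∅∪∅=∅
  n27('dcaa'): parent n26 fail=16; on 'a' 16 → fail=17;  out ∅∪{4}={4}
  n5('bccba'): parent n4 fail=18; on 'a' 18→1→0 → fail=16;  out ∅∪∅=∅
  n11('ebbaa'): parent n10 fail=16; on 'a' 16 → fail=17;  out ∅∪{4}={4}
  n22('edcaa'): parent n21 fail=26; on 'a' 26 → fail=27;  out ∅∪{4}={4}
  n28('dcaab'): parent n27 fail=17; on 'b' 17→16→0 → fail=1;  out {7}∪∅={7}
  n6('bccbac'): parent n5 fail=16; on 'c' 16→0 → fail=14;  out {0}∪∅={0}
  n12('ebbaaa'): parent n11 fail=17; on 'a' 17→16 → fail=17;  out {1}∪{4}={1,4}
  n23('edcaab'): parent n22 fail=27; on 'b' 27 → fail=28;  out {6}∪{7}={6,7}

Scan:
[0] read 'e'  n0⇒n7
[1] read 'b'  n7⇒n8
[2] read 'c'  n8⇒n2 (fail-walked)
[3] read 'c'  n2⇒n3
[4] read 'b'  n3⇒n4
[5] read 'a'  n4⇒n5
[6] read 'c'  n5⇒n6  ** P0@[1:6]
[7] read 'd'  n6⇒n24 (fail-walked)
[8] read 'c'  n24⇒n25
[9] read 'b'  n25⇒n18 (fail-walked)
[10] read 'e'  n18⇒n19  ** P5@[8:10]
[11] read 'b'  n19⇒n8 (fail-walked)
[12] read 'c'  n8⇒n2 (fail-walked)
[13] read 'c'  n2⇒n3
[14] read 'b'  n3⇒n4
[15] read 'a'  n4⇒n5
[16] read 'c'  n5⇒n6  ** P0@[11:16]
[17] read 'c'  n6⇒n14 (fail-walked)
[18] read 'a'  n14⇒n16 (fail-walked)
[19] read 'e'  n16⇒n7 (fail-walked)
[20] read 'd'  n7⇒n13  ** P2@[19:20]
[21] read 'c'  n13⇒n20
[22] read 'a'  n20⇒n21
[23] read 'a'  n21⇒n22  ** P4@[22:23]
[24] read 'b'  n22⇒n23  ** P6@[19:24],P7@[20:24]
[25] read 'd'  n23⇒n24 (fail-walked)
[26] read 'd'  n24⇒n24 (fail-walked)
[27] read 'd'  n24⇒n24 (fail-walked)
[28] read 'c'  n24⇒n25
[29] read 'a'  n25⇒n26
[30] read 'a'  n26⇒n27  ** P4@[29:30]
[31] read 'b'  n27⇒n28  ** P7@[27:31]
[32] read 'e'  n28⇒n7 (fail-walked)
[33] read 'c'  n7⇒n14 (fail-walked)
[34] read 'e'  n14⇒n15  ** P3@[33:34]
[35] read 'b'  n15⇒n8 (fail-walked)
[36] read 'b'  n8⇒n9
[37] read 'a'  n9⇒n10
[38] read 'a'  n10⇒n11  ** P4@[37:38]
[39] read 'a'  n11⇒n12  ** P1@[34:39],P4@[38:39]
[40] read 'e'  n12⇒n7 (fail-walked)
[41] read 'b'  n7⇒n8
[42] read 'b'  n8⇒n9
[43] read 'a'  n9⇒n10
[44] read 'a'  n10⇒n11  ** P4@[43:44]
[45] read 'a'  n11⇒n12  ** P1@[40:45],P4@[44:45]
[46] read 'c'  n12⇒n14 (fail-walked)
[47] read 'e'  n14⇒n15  ** P3@[46:47]
[48] read 'a'  n15⇒n16 (fail-walked)
[49] read 'a'  n16⇒n17  ** P4@[48:49]
[50] read 'c'  n17⇒n14 (fail-walked)
[51] read 'b'  n14⇒n18
[52] read 'e'  n18⇒n19  ** P5@[50:52]
[53] read 'b'  n19⇒n8 (fail-walked)
[54] read 'a'  n8⇒n16 (fail-walked)
[55] read 'b'  n16⇒n1 (fail-walked)
[56] read 'e'  n1⇒n7 (fail-walked)
[57] read 'b'  n7⇒n8
[58] read 'b'  n8⇒n9
[59] read 'a'  n9⇒n10
[60] read 'a'  n10⇒n11  ** P4@[59:60]
[61] read 'a'  n11⇒n12  ** P1@[56:61],P4@[60:61]
[62] read 'e'  n12⇒n7 (fail-walked)
[63] read 'd'  n7⇒n13  ** P2@[62:63]
[64] read 'c'  n13⇒n20
[65] read 'e'  n20⇒n15 (fail-walked)  ** P3@[64:65]
[66] read 'a'  n15⇒n16 (fail-walked)
[67] read 'a'  n16⇒n17  ** P4@[66:67]
[68] read 'd'  n17⇒n24 (fail-walked)
[69] read 'c'  n24⇒n25
[70] read 'a'  n25⇒n26
[71] read 'a'  n26⇒n27  ** P4@[70:71]
[72] read 'b'  n27⇒n28  ** P7@[68:72]
[73] read 'e'  n28⇒n7 (fail-walked)
[74] read 'd'  n7⇒n13  ** P2@[73:74]
[75] read 'e'  n13⇒n7 (fail-walked)

All matches (sorted): [[6,0],[10,5],[16,0],[20,2],[23,4],[24,6],[24,7],[30,4],[31,7],[34,3],[38,4],[39,1],[39,4],[44,4],[45,1],[45,4],[47,3],[49,4],[52,5],[60,4],[61,1],[61,4],[63,2],[65,3],[67,4],[71,4],[72,7],[74,2]]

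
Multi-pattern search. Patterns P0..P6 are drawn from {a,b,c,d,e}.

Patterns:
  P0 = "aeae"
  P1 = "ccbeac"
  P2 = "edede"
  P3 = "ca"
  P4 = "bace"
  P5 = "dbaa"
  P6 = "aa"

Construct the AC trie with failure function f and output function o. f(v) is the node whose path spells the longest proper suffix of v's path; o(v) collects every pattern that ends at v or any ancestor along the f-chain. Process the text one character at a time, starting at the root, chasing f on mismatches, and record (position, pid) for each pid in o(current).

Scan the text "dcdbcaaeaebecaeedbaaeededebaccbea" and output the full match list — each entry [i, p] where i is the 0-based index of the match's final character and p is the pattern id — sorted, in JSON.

Build:
Trie nodes:
  0='ε' goto a→1 b→17 c→5 d→21 e→11
  1='a' goto a→25 e→2
  2='ae' goto a→3
  3='aea' goto e→4
  4='aeae' goto ·  [P0 ends]
  5='c' goto a→16 c→6
  6='cc' goto b→7
  7='ccb' goto e→8
  8='ccbe' goto a→9
  9='ccbea' goto c→10
  10='ccbeac' goto ·  [P1 ends]
  11='e' goto d→12
  12='ed' goto e→13
  13='ede' goto d→14
  14='eded' goto e→15
  15='edede' goto ·  [P2 ends]
  16='ca' goto ·  [P3 ends]
  17='b' goto a→18
  18='ba' goto c→19
  19='bac' goto e→20
  20='bace' goto ·  [P4 ends]
  21='d' goto b→22
  22='db' goto a→23
  23='dba' goto a→24
  24='dbaa' goto ·  [P5 ends]
  25='aa' goto ·  [P6 ends]

BFS fail/out derivation:
  fail(1) 'a': from fail(0)=0 chase 'a': 0 ⇒ 0;  out=∅∪out(0)=∅
  fail(5) 'c': from fail(0)=0 chase 'c': 0 ⇒ 0;  out=∅∪out(0)=∅
  fail(11) 'e': from fail(0)=0 chase 'e': 0 ⇒ 0;  out=∅∪out(0)=∅
  fail(17) 'b': from fail(0)=0 chase 'b': 0 ⇒ 0;  out=∅∪out(0)=∅
  fail(21) 'd': from fail(0)=0 chase 'd': 0 ⇒ 0;  out=∅∪out(0)=∅
  fail(2) 'ae': from fail(1)=0 chase 'e': 0 ⇒ 11;  out=∅∪out(11)=∅
  fail(6) 'cc': from fail(5)=0 chase 'c': 0 ⇒ 5;  out=∅∪out(5)=∅
  fail(12) 'ed': from fail(11)=0 chase 'd': 0 ⇒ 21;  out=∅∪out(21)=∅
  fail(16) 'ca': from fail(5)=0 chase 'a': 0 ⇒ 1;  out={3}∪out(1)={3}
  fail(18) 'ba': from fail(17)=0 chase 'a': 0 ⇒ 1;  out=∅∪out(1)=∅
  fail(22) 'db': from fail(21)=0 chase 'b': 0 ⇒ 17;  out=∅∪out(17)=∅
  fail(25) 'aa': from fail(1)=0 chase 'a': 0 ⇒ 1;  out={6}∪out(1)={6}
  fail(3) 'aea': from fail(2)=11 chase 'a': 11→0 ⇒ 1;  out=∅∪out(1)=∅
  fail(7) 'ccb': from fail(6)=5 chase 'b': 5→0 ⇒ 17;  out=∅∪out(17)=∅
  fail(13) 'ede': from fail(12)=21 chase 'e': 21→0 ⇒ 11;  out=∅∪out(11)=∅
  fail(19) 'bac': from fail(18)=1 chase 'c': 1→0 ⇒ 5;  out=∅∪out(5)=∅
  fail(23) 'dba': from fail(22)=17 chase 'a': 17 ⇒ 18;  out=∅∪out(18)=∅
  fail(4) 'aeae': from fail(3)=1 chase 'e': 1 ⇒ 2;  out={0}∪out(2)={0}
  fail(8) 'ccbe': from fail(7)=17 chase 'e': 17→0 ⇒ 11;  out=∅∪out(11)=∅
  fail(14) 'eded': from fail(13)=11 chase 'd': 11 ⇒ 12;  out=∅∪out(12)=∅
  fail(20) 'bace': from fail(19)=5 chase 'e': 5→0 ⇒ 11;  out={4}∪out(11)={4}
  fail(24) 'dbaa': from fail(23)=18 chase 'a': 18→1 ⇒ 25;  out={5}∪out(25)={5,6}
  fail(9) 'ccbea': from fail(8)=11 chase 'a': 11→0 ⇒ 1;  out=∅∪out(1)=∅
  fail(15) 'edede': from fail(14)=12 chase 'e': 12 ⇒ 13;  out={2}∪out(13)={2}
  fail(10) 'ccbeac': from fail(9)=1 chase 'c': 1→0 ⇒ 5;  out={1}∪out(5)={1}

Text stream:
[0] read 'd'  n0⇒n21
[1] read 'c'  n21⇒n5 ·f
[2] read 'd'  n5⇒n21 ·f
[3] read 'b'  n21⇒n22
[4] read 'c'  n22⇒n5 ·f
[5] read 'a'  n5⇒n16  ** P3@[4:5]
[6] read 'a'  n16⇒n25 ·f  ** P6@[5:6]
[7] read 'e'  n25⇒n2 ·f
[8] read 'a'  n2⇒n3
[9] read 'e'  n3⇒n4  ** P0@[6:9]
[10] read 'b'  n4⇒n17 ·f
[11] read 'e'  n17⇒n11 ·f
[12] read 'c'  n11⇒n5 ·f
[13] read 'a'  n5⇒n16  ** P3@[12:13]
[14] read 'e'  n16⇒n2 ·f
[15] read 'e'  n2⇒n11 ·f
[16] read 'd'  n11⇒n12
[17] read 'b'  n12⇒n22 ·f
[18] read 'a'  n22⇒n23
[19] read 'a'  n23⇒n24  ** P5@[16:19],P6@[18:19]
[20] read 'e'  n24⇒n2 ·f
[21] read 'e'  n2⇒n11 ·f
[22] read 'd'  n11⇒n12
[23] read 'e'  n12⇒n13
[24] read 'd'  n13⇒n14
[25] read 'e'  n14⇒n15  ** P2@[21:25]
[26] read 'b'  n15⇒n17 ·f
[27] read 'a'  n17⇒n18
[28] read 'c'  n18⇒n19
[29] read 'c'  n19⇒n6 ·f
[30] read 'b'  n6⇒n7
[31] read 'e'  n7⇒n8
[32] read 'a'  n8⇒n9

Result: [[5,3],[6,6],[9,0],[13,3],[19,5],[19,6],[25,2]]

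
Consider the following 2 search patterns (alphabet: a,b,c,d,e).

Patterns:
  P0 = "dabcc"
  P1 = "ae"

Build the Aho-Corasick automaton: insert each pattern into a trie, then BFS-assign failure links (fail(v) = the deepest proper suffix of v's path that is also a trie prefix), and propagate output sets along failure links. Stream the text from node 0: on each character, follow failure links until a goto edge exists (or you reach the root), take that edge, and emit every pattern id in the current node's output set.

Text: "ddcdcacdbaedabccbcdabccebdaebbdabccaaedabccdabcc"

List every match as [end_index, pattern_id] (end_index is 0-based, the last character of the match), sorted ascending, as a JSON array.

Build automaton:
Trie nodes:
  0='ε' goto a→6 d→1
  1='d' goto a→2
  2='da' goto b→3
  3='dab' goto c→4
  4='dabc' goto c→5
  5='dabcc' goto ·  ←P0
  6='a' goto e→7
  7='ae' goto ·  ←P1

BFS fail/out derivation:
  n1('d'): parent n0 fail=0; on 'd' 0 → fail=0;  out ∅∪∅=∅
  n6('a'): parent n0 fail=0; on 'a' 0 → fail=0;  out ∅∪∅=∅
  n2('da'): parent n1 fail=0; on 'a' 0 → fail=6;  out ∅∪∅=∅
  n7('ae'): parent n6 fail=0; on 'e' 0 → fail=0;  out {1}∪∅={1}
  n3('dab'): parent n2 fail=6; on 'b' 6→0 → fail=0;  out ∅∪∅=∅
  n4('dabc'): parent n3 fail=0; on 'c' 0 → fail=0;  out ∅∪∅=∅
  n5('dabcc'): parent n4 fail=0; on 'c' 0 → fail=0;  out {0}∪∅={0}

Scan:
i=0 'd': node 0→1
i=1 'd': node 1→1 (via fail)
i=2 'c': node 1→0 (via fail)
i=3 'd': node 0→1
i=4 'c': node 1→0 (via fail)
i=5 'a': node 0→6
i=6 'c': node 6→0 (via fail)
i=7 'd': node 0→1
i=8 'b': node 1→0 (via fail)
i=9 'a': node 0→6
i=10 'e': node 6→7  ** P1@[9:10]
i=11 'd': node 7→1 (via fail)
i=12 'a': node 1→2
i=13 'b': node 2→3
i=14 'c': node 3→4
i=15 'c': node 4→5  ** P0@[11:15]
i=16 'b': node 5→0 (via fail)
i=17 'c': node 0→0
i=18 'd': node 0→1
i=19 'a': node 1→2
i=20 'b': node 2→3
i=21 'c': node 3→4
i=22 'c': node 4→5  ** P0@[18:22]
i=23 'e': node 5→0 (via fail)
i=24 'b': node 0→0
i=25 'd': node 0→1
i=26 'a': node 1→2
i=27 'e': node 2→7 (via fail)  ** P1@[26:27]
i=28 'b': node 7→0 (via fail)
i=29 'b': node 0→0
i=30 'd': node 0→1
i=31 'a': node 1→2
i=32 'b': node 2→3
i=33 'c': node 3→4
i=34 'c': node 4→5  ** P0@[30:34]
i=35 'a': node 5→6 (via fail)
i=36 'a': node 6→6 (via fail)
i=37 'e': node 6→7  ** P1@[36:37]
i=38 'd': node 7→1 (via fail)
i=39 'a': node 1→2
i=40 'b': node 2→3
i=41 'c': node 3→4
i=42 'c': node 4→5  ** P0@[38:42]
i=43 'd': node 5→1 (via fail)
i=44 'a': node 1→2
i=45 'b': node 2→3
i=46 'c': node 3→4
i=47 'c': node 4→5  ** P0@[43:47]

All matches (sorted): [[10,1],[15,0],[22,0],[27,1],[34,0],[37,1],[42,0],[47,0]]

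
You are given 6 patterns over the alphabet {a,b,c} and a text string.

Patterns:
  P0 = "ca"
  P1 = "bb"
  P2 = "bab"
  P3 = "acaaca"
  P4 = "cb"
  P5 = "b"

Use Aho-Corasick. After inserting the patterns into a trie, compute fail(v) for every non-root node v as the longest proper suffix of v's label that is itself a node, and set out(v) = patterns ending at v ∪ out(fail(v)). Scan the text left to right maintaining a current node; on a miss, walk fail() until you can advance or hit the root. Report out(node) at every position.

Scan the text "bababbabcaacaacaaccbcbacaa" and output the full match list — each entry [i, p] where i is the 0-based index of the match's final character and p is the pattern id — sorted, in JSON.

Build:
Trie (insert patterns):
  0='ε' goto a→7 b→3 c→1
  1='c' goto a→2 b→13
  2='ca' goto ·  ←P0
  3='b' goto a→5 b→4  ←P5
  4='bb' goto ·  ←P1
  5='ba' goto b→6
  6='bab' goto ·  ←P2
  7='a' goto c→8
  8='ac' goto a→9
  9='aca' goto a→10
  10='acaa' goto c→11
  11='acaac' goto a→12
  12='acaaca' goto ·  ←P3
  13='cb' goto ·  ←P4

Failure links (BFS by depth):
  n1('c'): parent n0 fail=0; on 'c' 0 → fail=0;  out ∅∪∅=∅
  n3('b'): parent n0 fail=0; on 'b' 0 → fail=0;  out {5}∪∅={5}
  n7('a'): parent n0 fail=0; on 'a' 0 → fail=0;  out ∅∪∅=∅
  n2('ca'): parent n1 fail=0; on 'a' 0 → fail=7;  out {0}∪∅={0}
  n4('bb'): parent n3 fail=0; on 'b' 0 → fail=3;  out {1}∪{5}={1,5}
  n5('ba'): parent n3 fail=0; on 'a' 0 → fail=7;  out ∅∪∅=∅
  n8('ac'): parent n7 fail=0; on 'c' 0 → fail=1;  out ∅∪∅=∅
  n13('cb'): parent n1 fail=0; on 'b' 0 → fail=3;  out {4}∪{5}={4,5}
  n6('bab'): parent n5 fail=7; on 'b' 7→0 → fail=3;  out {2}∪{5}={2,5}
  n9('aca'): parent n8 fail=1; on 'a' 1 → fail=2;  out ∅∪{0}={0}
  n10('acaa'): parent n9 fail=2; on 'a' 2→7→0 → fail=7;  out ∅∪∅=∅
  n11('acaac'): parent n10 fail=7; on 'c' 7 → fail=8;  out ∅∪∅=∅
  n12('acaaca'): parent n11 fail=8; on 'a' 8 → fail=9;  out {3}∪{0}={0,3}

Scan:
[0] read 'b'  n0⇒n3  → match P5@[0:0]
[1] read 'a'  n3⇒n5
[2] read 'b'  n5⇒n6  → match P2@[0:2],P5@[2:2]
[3] read 'a'  n6⇒n5 ·f
[4] read 'b'  n5⇒n6  → match P2@[2:4],P5@[4:4]
[5] read 'b'  n6⇒n4 ·f  → match P1@[4:5],P5@[5:5]
[6] read 'a'  n4⇒n5 ·f
[7] read 'b'  n5⇒n6  → match P2@[5:7],P5@[7:7]
[8] read 'c'  n6⇒n1 ·f
[9] read 'a'  n1⇒n2  → match P0@[8:9]
[10] read 'a'  n2⇒n7 ·f
[11] read 'c'  n7⇒n8
[12] read 'a'  n8⇒n9  → match P0@[11:12]
[13] read 'a'  n9⇒n10
[14] read 'c'  n10⇒n11
[15] read 'a'  n11⇒n12  → match P0@[14:15],P3@[10:15]
[16] read 'a'  n12⇒n10 ·f
[17] read 'c'  n10⇒n11
[18] read 'c'  n11⇒n1 ·f
[19] read 'b'  n1⇒n13  → match P4@[18:19],P5@[19:19]
[20] read 'c'  n13⇒n1 ·f
[21] read 'b'  n1⇒n13  → match P4@[20:21],P5@[21:21]
[22] read 'a'  n13⇒n5 ·f
[23] read 'c'  n5⇒n8 ·f
[24] read 'a'  n8⇒n9  → match P0@[23:24]
[25] read 'a'  n9⇒n10

All matches (sorted): [[0,5],[2,2],[2,5],[4,2],[4,5],[5,1],[5,5],[7,2],[7,5],[9,0],[12,0],[15,0],[15,3],[19,4],[19,5],[21,4],[21,5],[24,0]]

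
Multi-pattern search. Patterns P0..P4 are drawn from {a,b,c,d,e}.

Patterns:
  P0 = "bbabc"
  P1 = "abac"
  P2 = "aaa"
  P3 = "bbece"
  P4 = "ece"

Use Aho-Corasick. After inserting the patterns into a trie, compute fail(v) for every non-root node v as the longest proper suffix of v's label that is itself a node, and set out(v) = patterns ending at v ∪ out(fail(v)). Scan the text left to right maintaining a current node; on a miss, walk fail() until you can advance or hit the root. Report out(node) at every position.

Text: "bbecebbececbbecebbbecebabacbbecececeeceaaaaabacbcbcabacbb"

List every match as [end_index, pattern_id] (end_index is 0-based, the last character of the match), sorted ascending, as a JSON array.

Build automaton:
Trie nodes:
  n0 'ε': a→6 b→1 e→15
  n1 'b': b→2
  n2 'bb': a→3 e→12
  n3 'bba': b→4
  n4 'bbab': c→5
  n5 'bbabc': ·  [P0 ends]
  n6 'a': a→10 b→7
  n7 'ab': a→8
  n8 'aba': c→9
  n9 'abac': ·  [P1 ends]
  n10 'aa': a→11
  n11 'aaa': ·  [P2 ends]
  n12 'bbe': c→13
  n13 'bbec': e→14
  n14 'bbece': ·  [P3 ends]
  n15 'e': c→16
  n16 'ec': e→17
  n17 'ece': ·  [P4 ends]

BFS fail/out derivation:
  fail(1) 'b': from fail(0)=0 chase 'b': 0 ⇒ 0;  out=∅∪out(0)=∅
  fail(6) 'a': from fail(0)=0 chase 'a': 0 ⇒ 0;  out=∅∪out(0)=∅
  fail(15) 'e': from fail(0)=0 chase 'e': 0 ⇒ 0;  out=∅∪out(0)=∅
  fail(2) 'bb': from fail(1)=0 chase 'b': 0 ⇒ 1;  out=∅∪out(1)=∅
  fail(7) 'ab': from fail(6)=0 chase 'b': 0 ⇒ 1;  out=∅∪out(1)=∅
  fail(10) 'aa': from fail(6)=0 chase 'a': 0 ⇒ 6;  out=∅∪out(6)=∅
  fail(16) 'ec': from fail(15)=0 chase 'c': 0 ⇒ 0;  out=∅∪out(0)=∅
  fail(3) 'bba': from fail(2)=1 chase 'a': 1→0 ⇒ 6;  out=∅∪out(6)=∅
  fail(8) 'aba': from fail(7)=1 chase 'a': 1→0 ⇒ 6;  out=∅∪out(6)=∅
  fail(11) 'aaa': from fail(10)=6 chase 'a': 6 ⇒ 10;  out={2}∪out(10)={2}
  fail(12) 'bbe': from fail(2)=1 chase 'e': 1→0 ⇒ 15;  out=∅∪out(15)=∅
  fail(17) 'ece': from fail(16)=0 chase 'e': 0 ⇒ 15;  out={4}∪out(15)={4}
  fail(4) 'bbab': from fail(3)=6 chase 'b': 6 ⇒ 7;  out=∅∪out(7)=∅
  fail(9) 'abac': from fail(8)=6 chase 'c': 6→0 ⇒ 0;  out={1}∪out(0)={1}
  fail(13) 'bbec': from fail(12)=15 chase 'c': 15 ⇒ 16;  out=∅∪out(16)=∅
  fail(5) 'bbabc': from fail(4)=7 chase 'c': 7→1→0 ⇒ 0;  out={0}∪out(0)={0}
  fail(14) 'bbece': from fail(13)=16 chase 'e': 16 ⇒ 17;  out={3}∪out(17)={3,4}

Run:
pos 0 'b': at 1
pos 1 'b': at 2
pos 2 'e': at 12
pos 3 'c': at 13
pos 4 'e': at 14  emit P3@[0:4],P4@[2:4]
pos 5 'b': at 1 (via fail)
pos 6 'b': at 2
pos 7 'e': at 12
pos 8 'c': at 13
pos 9 'e': at 14  emit P3@[5:9],P4@[7:9]
pos 10 'c': at 16 (via fail)
pos 11 'b': at 1 (via fail)
pos 12 'b': at 2
pos 13 'e': at 12
pos 14 'c': at 13
pos 15 'e': at 14  emit P3@[11:15],P4@[13:15]
pos 16 'b': at 1 (via fail)
pos 17 'b': at 2
pos 18 'b': at 2 (via fail)
pos 19 'e': at 12
pos 20 'c': at 13
pos 21 'e': at 14  emit P3@[17:21],P4@[19:21]
pos 22 'b': at 1 (via fail)
pos 23 'a': at 6 (via fail)
pos 24 'b': at 7
pos 25 'a': at 8
pos 26 'c': at 9  emit P1@[23:26]
pos 27 'b': at 1 (via fail)
pos 28 'b': at 2
pos 29 'e': at 12
pos 30 'c': at 13
pos 31 'e': at 14  emit P3@[27:31],P4@[29:31]
pos 32 'c': at 16 (via fail)
pos 33 'e': at 17  emit P4@[31:33]
pos 34 'c': at 16 (via fail)
pos 35 'e': at 17  emit P4@[33:35]
pos 36 'e': at 15 (via fail)
pos 37 'c': at 16
pos 38 'e': at 17  emit P4@[36:38]
pos 39 'a': at 6 (via fail)
pos 40 'a': at 10
pos 41 'a': at 11  emit P2@[39:41]
pos 42 'a': at 11 (via fail)  emit P2@[40:42]
pos 43 'a': at 11 (via fail)  emit P2@[41:43]
pos 44 'b': at 7 (via fail)
pos 45 'a': at 8
pos 46 'c': at 9  emit P1@[43:46]
pos 47 'b': at 1 (via fail)
pos 48 'c': at 0 (via fail)
pos 49 'b': at 1
pos 50 'c': at 0 (via fail)
pos 51 'a': at 6
pos 52 'b': at 7
pos 53 'a': at 8
pos 54 'c': at 9  emit P1@[51:54]
pos 55 'b': at 1 (via fail)
pos 56 'b': at 2

Result: [[4,3],[4,4],[9,3],[9,4],[15,3],[15,4],[21,3],[21,4],[26,1],[31,3],[31,4],[33,4],[35,4],[38,4],[41,2],[42,2],[43,2],[46,1],[54,1]]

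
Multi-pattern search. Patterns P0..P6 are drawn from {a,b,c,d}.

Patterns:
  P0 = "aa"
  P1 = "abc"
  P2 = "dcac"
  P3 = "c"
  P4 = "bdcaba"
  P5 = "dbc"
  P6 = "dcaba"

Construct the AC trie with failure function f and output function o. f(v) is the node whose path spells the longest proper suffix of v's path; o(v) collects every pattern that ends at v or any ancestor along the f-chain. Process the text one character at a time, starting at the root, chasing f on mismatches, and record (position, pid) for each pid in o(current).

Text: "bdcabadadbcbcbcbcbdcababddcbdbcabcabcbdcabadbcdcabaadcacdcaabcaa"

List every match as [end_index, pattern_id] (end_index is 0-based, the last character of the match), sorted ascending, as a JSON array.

Build:
Trie (insert patterns):
  n0 'ε': a→1 b→10 c→9 d→5
  n1 'a': a→2 b→3
  n2 'aa': ·  ←P0
  n3 'ab': c→4
  n4 'abc': ·  ←P1
  n5 'd': b→16 c→6
  n6 'dc': a→7
  n7 'dca': b→18 c→8
  n8 'dcac': ·  ←P2
  n9 'c': ·  ←P3
  n10 'b': d→11
  n11 'bd': c→12
  n12 'bdc': a→13
  n13 'bdca': b→14
  n14 'bdcab': a→15
  n15 'bdcaba': ·  ←P4
  n16 'db': c→17
  n17 'dbc': ·  ←P5
  n18 'dcab': a→19
  n19 'dcaba': ·  ←P6

Failure links (BFS by depth):
  fail(1) 'a': from fail(0)=0 chase 'a': 0 ⇒ 0;  out=∅∪out(0)=∅
  fail(5) 'd': from fail(0)=0 chase 'd': 0 ⇒ 0;  out=∅∪out(0)=∅
  fail(9) 'c': from fail(0)=0 chase 'c': 0 ⇒ 0;  out={3}∪out(0)={3}
  fail(10) 'b': from fail(0)=0 chase 'b': 0 ⇒ 0;  out=∅∪out(0)=∅
  fail(2) 'aa': from fail(1)=0 chase 'a': 0 ⇒ 1;  out={0}∪out(1)={0}
  fail(3) 'ab': from fail(1)=0 chase 'b': 0 ⇒ 10;  out=∅∪out(10)=∅
  fail(6) 'dc': from fail(5)=0 chase 'c': 0 ⇒ 9;  out=∅∪out(9)={3}
  fail(11) 'bd': from fail(10)=0 chase 'd': 0 ⇒ 5;  out=∅∪out(5)=∅
  fail(16) 'db': from fail(5)=0 chase 'b': 0 ⇒ 10;  out=∅∪out(10)=∅
  fail(4) 'abc': from fail(3)=10 chase 'c': 10→0 ⇒ 9;  out={1}∪out(9)={1,3}
  fail(7) 'dca': from fail(6)=9 chase 'a': 9→0 ⇒ 1;  out=∅∪out(1)=∅
  fail(12) 'bdc': from fail(11)=5 chase 'c': 5 ⇒ 6;  out=∅∪out(6)={3}
  fail(17) 'dbc': from fail(16)=10 chase 'c': 10→0 ⇒ 9;  out={5}∪out(9)={3,5}
  fail(8) 'dcac': from fail(7)=1 chase 'c': 1→0 ⇒ 9;  out={2}∪out(9)={2,3}
  fail(13) 'bdca': from fail(12)=6 chase 'a': 6 ⇒ 7;  out=∅∪out(7)=∅
  fail(18) 'dcab': from fail(7)=1 chase 'b': 1 ⇒ 3;  out=∅∪out(3)=∅
  fail(14) 'bdcab': from fail(13)=7 chase 'b': 7 ⇒ 18;  out=∅∪out(18)=∅
  fail(19) 'dcaba': from fail(18)=3 chase 'a': 3→10→0 ⇒ 1;  out={6}∪out(1)={6}
  fail(15) 'bdcaba': from fail(14)=18 chase 'a': 18 ⇒ 19;  out={4}∪out(19)={4,6}

Run:
i=0 'b': node 0→10
i=1 'd': node 10→11
i=2 'c': node 11→12  ** P3@[2:2]
i=3 'a': node 12→13
i=4 'b': node 13→14
i=5 'a': node 14→15  ** P4@[0:5],P6@[1:5]
i=6 'd': node 15→5 (fail-walked)
i=7 'a': node 5→1 (fail-walked)
i=8 'd': node 1→5 (fail-walked)
i=9 'b': node 5→16
i=10 'c': node 16→17  ** P3@[10:10],P5@[8:10]
i=11 'b': node 17→10 (fail-walked)
i=12 'c': node 10→9 (fail-walked)  ** P3@[12:12]
i=13 'b': node 9→10 (fail-walked)
i=14 'c': node 10→9 (fail-walked)  ** P3@[14:14]
i=15 'b': node 9→10 (fail-walked)
i=16 'c': node 10→9 (fail-walked)  ** P3@[16:16]
i=17 'b': node 9→10 (fail-walked)
i=18 'd': node 10→11
i=19 'c': node 11→12  ** P3@[19:19]
i=20 'a': node 12→13
i=21 'b': node 13→14
i=22 'a': node 14→15  ** P4@[17:22],P6@[18:22]
i=23 'b': node 15→3 (fail-walked)
i=24 'd': node 3→11 (fail-walked)
i=25 'd': node 11→5 (fail-walked)
i=26 'c': node 5→6  ** P3@[26:26]
i=27 'b': node 6→10 (fail-walked)
i=28 'd': node 10→11
i=29 'b': node 11→16 (fail-walked)
i=30 'c': node 16→17  ** P3@[30:30],P5@[28:30]
i=31 'a': node 17→1 (fail-walked)
i=32 'b': node 1→3
i=33 'c': node 3→4  ** P1@[31:33],P3@[33:33]
i=34 'a': node 4→1 (fail-walked)
i=35 'b': node 1→3
i=36 'c': node 3→4  ** P1@[34:36],P3@[36:36]
i=37 'b': node 4→10 (fail-walked)
i=38 'd': node 10→11
i=39 'c': node 11→12  ** P3@[39:39]
i=40 'a': node 12→13
i=41 'b': node 13→14
i=42 'a': node 14→15  ** P4@[37:42],P6@[38:42]
i=43 'd': node 15→5 (fail-walked)
i=44 'b': node 5→16
i=45 'c': node 16→17  ** P3@[45:45],P5@[43:45]
i=46 'd': node 17→5 (fail-walked)
i=47 'c': node 5→6  ** P3@[47:47]
i=48 'a': node 6→7
i=49 'b': node 7→18
i=50 'a': node 18→19  ** P6@[46:50]
i=51 'a': node 19→2 (fail-walked)  ** P0@[50:51]
i=52 'd': node 2→5 (fail-walked)
i=53 'c': node 5→6  ** P3@[53:53]
i=54 'a': node 6→7
i=55 'c': node 7→8  ** P2@[52:55],P3@[55:55]
i=56 'd': node 8→5 (fail-walked)
i=57 'c': node 5→6  ** P3@[57:57]
i=58 'a': node 6→7
i=59 'a': node 7→2 (fail-walked)  ** P0@[58:59]
i=60 'b': node 2→3 (fail-walked)
i=61 'c': node 3→4  ** P1@[59:61],P3@[61:61]
i=62 'a': node 4→1 (fail-walked)
i=63 'a': node 1→2  ** P0@[62:63]

Matches: [[2,3],[5,4],[5,6],[10,3],[10,5],[12,3],[14,3],[16,3],[19,3],[22,4],[22,6],[26,3],[30,3],[30,5],[33,1],[33,3],[36,1],[36,3],[39,3],[42,4],[42,6],[45,3],[45,5],[47,3],[50,6],[51,0],[53,3],[55,2],[55,3],[57,3],[59,0],[61,1],[61,3],[63,0]]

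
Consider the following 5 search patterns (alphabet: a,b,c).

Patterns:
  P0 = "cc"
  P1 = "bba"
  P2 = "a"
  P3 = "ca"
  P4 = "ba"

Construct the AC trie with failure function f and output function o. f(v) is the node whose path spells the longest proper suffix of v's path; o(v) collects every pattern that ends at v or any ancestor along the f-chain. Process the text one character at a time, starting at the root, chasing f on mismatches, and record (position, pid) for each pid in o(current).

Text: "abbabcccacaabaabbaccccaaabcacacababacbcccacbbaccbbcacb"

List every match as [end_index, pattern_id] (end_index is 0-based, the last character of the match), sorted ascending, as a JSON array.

Build:
Trie (insert patterns):
  0='ε' goto a→6 b→3 c→1
  1='c' goto a→7 c→2
  2='cc' goto ·  [P0 ends]
  3='b' goto a→8 b→4
  4='bb' goto a→5
  5='bba' goto ·  [P1 ends]
  6='a' goto ·  [P2 ends]
  7='ca' goto ·  [P3 ends]
  8='ba' goto ·  [P4 ends]

Failure links (BFS by depth):
  fail(1) 'c': from fail(0)=0 chase 'c': 0 ⇒ 0;  out=∅∪out(0)=∅
  fail(3) 'b': from fail(0)=0 chase 'b': 0 ⇒ 0;  out=∅∪out(0)=∅
  fail(6) 'a': from fail(0)=0 chase 'a': 0 ⇒ 0;  out={2}∪out(0)={2}
  fail(2) 'cc': from fail(1)=0 chase 'c': 0 ⇒ 1;  out={0}∪out(1)={0}
  fail(4) 'bb': from fail(3)=0 chase 'b': 0 ⇒ 3;  out=∅∪out(3)=∅
  fail(7) 'ca': from fail(1)=0 chase 'a': 0 ⇒ 6;  out={3}∪out(6)={2,3}
  fail(8) 'ba': from fail(3)=0 chase 'a': 0 ⇒ 6;  out={4}∪out(6)={2,4}
  fail(5) 'bba': from fail(4)=3 chase 'a': 3 ⇒ 8;  out={1}∪out(8)={1,2,4}

Scan:
i=0 'a': node 0→6  emit P2@[0:0]
i=1 'b': node 6→3 (via fail)
i=2 'b': node 3→4
i=3 'a': node 4→5  emit P1@[1:3],P2@[3:3],P4@[2:3]
i=4 'b': node 5→3 (via fail)
i=5 'c': node 3→1 (via fail)
i=6 'c': node 1→2  emit P0@[5:6]
i=7 'c': node 2→2 (via fail)  emit P0@[6:7]
i=8 'a': node 2→7 (via fail)  emit P2@[8:8],P3@[7:8]
i=9 'c': node 7→1 (via fail)
i=10 'a': node 1→7  emit P2@[10:10],P3@[9:10]
i=11 'a': node 7→6 (via fail)  emit P2@[11:11]
i=12 'b': node 6→3 (via fail)
i=13 'a': node 3→8  emit P2@[13:13],P4@[12:13]
i=14 'a': node 8→6 (via fail)  emit P2@[14:14]
i=15 'b': node 6→3 (via fail)
i=16 'b': node 3→4
i=17 'a': node 4→5  emit P1@[15:17],P2@[17:17],P4@[16:17]
i=18 'c': node 5→1 (via fail)
i=19 'c': node 1→2  emit P0@[18:19]
i=20 'c': node 2→2 (via fail)  emit P0@[19:20]
i=21 'c': node 2→2 (via fail)  emit P0@[20:21]
i=22 'a': node 2→7 (via fail)  emit P2@[22:22],P3@[21:22]
i=23 'a': node 7→6 (via fail)  emit P2@[23:23]
i=24 'a': node 6→6 (via fail)  emit P2@[24:24]
i=25 'b': node 6→3 (via fail)
i=26 'c': node 3→1 (via fail)
i=27 'a': node 1→7  emit P2@[27:27],P3@[26:27]
i=28 'c': node 7→1 (via fail)
i=29 'a': node 1→7  emit P2@[29:29],P3@[28:29]
i=30 'c': node 7→1 (via fail)
i=31 'a': node 1→7  emit P2@[31:31],P3@[30:31]
i=32 'b': node 7→3 (via fail)
i=33 'a': node 3→8  emit P2@[33:33],P4@[32:33]
i=34 'b': node 8→3 (via fail)
i=35 'a': node 3→8  emit P2@[35:35],P4@[34:35]
i=36 'c': node 8→1 (via fail)
i=37 'b': node 1→3 (via fail)
i=38 'c': node 3→1 (via fail)
i=39 'c': node 1→2  emit P0@[38:39]
i=40 'c': node 2→2 (via fail)  emit P0@[39:40]
i=41 'a': node 2→7 (via fail)  emit P2@[41:41],P3@[40:41]
i=42 'c': node 7→1 (via fail)
i=43 'b': node 1→3 (via fail)
i=44 'b': node 3→4
i=45 'a': node 4→5  emit P1@[43:45],P2@[45:45],P4@[44:45]
i=46 'c': node 5→1 (via fail)
i=47 'c': node 1→2  emit P0@[46:47]
i=48 'b': node 2→3 (via fail)
i=49 'b': node 3→4
i=50 'c': node 4→1 (via fail)
i=51 'a': node 1→7  emit P2@[51:51],P3@[50:51]
i=52 'c': node 7→1 (via fail)
i=53 'b': node 1→3 (via fail)

All matches (sorted): [[0,2],[3,1],[3,2],[3,4],[6,0],[7,0],[8,2],[8,3],[10,2],[10,3],[11,2],[13,2],[13,4],[14,2],[17,1],[17,2],[17,4],[19,0],[20,0],[21,0],[22,2],[22,3],[23,2],[24,2],[27,2],[27,3],[29,2],[29,3],[31,2],[31,3],[33,2],[33,4],[35,2],[35,4],[39,0],[40,0],[41,2],[41,3],[45,1],[45,2],[45,4],[47,0],[51,2],[51,3]]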